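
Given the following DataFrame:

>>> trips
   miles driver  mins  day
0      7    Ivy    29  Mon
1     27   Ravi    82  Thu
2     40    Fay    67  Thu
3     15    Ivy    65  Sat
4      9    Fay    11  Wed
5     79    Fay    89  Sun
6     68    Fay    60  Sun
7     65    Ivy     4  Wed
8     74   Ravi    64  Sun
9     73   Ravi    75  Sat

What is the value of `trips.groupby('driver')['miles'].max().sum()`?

218

group by driver, max of miles:
driver
Fay     79
Ivy     65
Ravi    74
Name: miles, dtype: int64
Hence 218.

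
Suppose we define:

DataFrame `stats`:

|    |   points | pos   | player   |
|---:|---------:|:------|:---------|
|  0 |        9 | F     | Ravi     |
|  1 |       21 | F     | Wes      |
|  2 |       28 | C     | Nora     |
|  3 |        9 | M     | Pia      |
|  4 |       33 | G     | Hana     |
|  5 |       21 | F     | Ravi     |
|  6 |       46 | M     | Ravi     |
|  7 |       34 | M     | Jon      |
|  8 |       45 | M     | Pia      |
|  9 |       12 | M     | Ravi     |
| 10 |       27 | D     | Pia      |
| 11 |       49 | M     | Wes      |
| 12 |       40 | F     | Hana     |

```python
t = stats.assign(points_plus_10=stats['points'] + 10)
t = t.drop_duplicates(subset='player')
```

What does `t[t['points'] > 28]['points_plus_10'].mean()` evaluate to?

43.5

add column points_plus_10 = stats['points'] + 10:
    points pos player  points_plus_10
0        9   F   Ravi              19
1       21   F    Wes              31
2       28   C   Nora              38
3        9   M    Pia              19
4       33   G   Hana              43
5       21   F   Ravi              31
6       46   M   Ravi              56
7       34   M    Jon              44
8       45   M    Pia              55
9       12   M   Ravi              22
10      27   D    Pia              37
11      49   M    Wes              59
12      40   F   Hana              50
drop duplicate player (keep=first):
   points pos player  points_plus_10
0       9   F   Ravi              19
1      21   F    Wes              31
2      28   C   Nora              38
3       9   M    Pia              19
4      33   G   Hana              43
7      34   M    Jon              44
filter rows where points > 28:
   points pos player  points_plus_10
4      33   G   Hana              43
7      34   M    Jon              44
Reading off the mean of column 'points_plus_10', we get 43.5.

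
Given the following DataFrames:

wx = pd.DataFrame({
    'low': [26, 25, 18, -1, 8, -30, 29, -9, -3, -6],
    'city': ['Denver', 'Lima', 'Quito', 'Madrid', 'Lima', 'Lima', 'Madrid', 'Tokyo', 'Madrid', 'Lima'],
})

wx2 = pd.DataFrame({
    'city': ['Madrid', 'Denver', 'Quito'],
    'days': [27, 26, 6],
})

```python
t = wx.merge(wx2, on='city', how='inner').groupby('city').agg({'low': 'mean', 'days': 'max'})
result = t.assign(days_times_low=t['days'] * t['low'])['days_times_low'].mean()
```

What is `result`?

336.333333333

merge on 'city' (how='inner') → 5 rows:
   low    city  days
0   26  Denver    26
1   18   Quito     6
2   -1  Madrid    27
3   29  Madrid    27
4   -3  Madrid    27
group by city: mean(low), max(days):
              low  days
city                   
Denver  26.000000    26
Madrid   8.333333    27
Quito   18.000000     6
add column days_times_low = t['days'] * t['low']:
              low  days  days_times_low
city                                   
Denver  26.000000    26           676.0
Madrid   8.333333    27           225.0
Quito   18.000000     6           108.0
mean of column 'days_times_low' → 336.333333333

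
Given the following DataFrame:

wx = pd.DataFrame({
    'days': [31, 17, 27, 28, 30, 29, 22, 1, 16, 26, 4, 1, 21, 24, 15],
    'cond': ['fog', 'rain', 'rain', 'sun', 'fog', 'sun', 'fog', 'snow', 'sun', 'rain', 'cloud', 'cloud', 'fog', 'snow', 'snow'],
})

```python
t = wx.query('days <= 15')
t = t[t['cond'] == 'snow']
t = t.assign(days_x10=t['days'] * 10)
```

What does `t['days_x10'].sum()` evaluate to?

160

filter rows where days <= 15:
    days   cond
7      1   snow
10     4  cloud
11     1  cloud
14    15   snow
filter rows where cond == 'snow':
    days  cond
7      1  snow
14    15  snow
add column days_x10 = t['days'] * 10:
    days  cond  days_x10
7      1  snow        10
14    15  snow       150
Hence 160.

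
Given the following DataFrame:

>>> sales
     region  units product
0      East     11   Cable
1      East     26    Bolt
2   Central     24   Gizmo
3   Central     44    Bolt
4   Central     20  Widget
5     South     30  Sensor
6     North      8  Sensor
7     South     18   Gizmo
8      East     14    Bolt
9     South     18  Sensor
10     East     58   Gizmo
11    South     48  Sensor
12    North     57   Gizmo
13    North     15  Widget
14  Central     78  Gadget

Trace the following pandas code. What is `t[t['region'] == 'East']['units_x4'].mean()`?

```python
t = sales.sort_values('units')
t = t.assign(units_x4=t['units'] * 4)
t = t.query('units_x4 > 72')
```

sort by units:
     region  units product
6     North      8  Sensor
0      East     11   Cable
8      East     14    Bolt
13    North     15  Widget
7     South     18   Gizmo
9     South     18  Sensor
4   Central     20  Widget
2   Central     24   Gizmo
1      East     26    Bolt
5     South     30  Sensor
3   Central     44    Bolt
11    South     48  Sensor
12    North     57   Gizmo
10     East     58   Gizmo
14  Central     78  Gadget
add column units_x4 = t['units'] * 4:
     region  units product  units_x4
6     North      8  Sensor        32
0      East     11   Cable        44
8      East     14    Bolt        56
13    North     15  Widget        60
7     South     18   Gizmo        72
9     South     18  Sensor        72
4   Central     20  Widget        80
2   Central     24   Gizmo        96
1      East     26    Bolt       104
5     South     30  Sensor       120
3   Central     44    Bolt       176
11    South     48  Sensor       192
12    North     57   Gizmo       228
10     East     58   Gizmo       232
14  Central     78  Gadget       312
filter rows where units_x4 > 72:
     region  units product  units_x4
4   Central     20  Widget        80
2   Central     24   Gizmo        96
1      East     26    Bolt       104
5     South     30  Sensor       120
3   Central     44    Bolt       176
11    South     48  Sensor       192
12    North     57   Gizmo       228
10     East     58   Gizmo       232
14  Central     78  Gadget       312
filter rows where region == 'East':
   region  units product  units_x4
1    East     26    Bolt       104
10   East     58   Gizmo       232
Taking the mean of column 'units_x4' gives 168.0.

168.0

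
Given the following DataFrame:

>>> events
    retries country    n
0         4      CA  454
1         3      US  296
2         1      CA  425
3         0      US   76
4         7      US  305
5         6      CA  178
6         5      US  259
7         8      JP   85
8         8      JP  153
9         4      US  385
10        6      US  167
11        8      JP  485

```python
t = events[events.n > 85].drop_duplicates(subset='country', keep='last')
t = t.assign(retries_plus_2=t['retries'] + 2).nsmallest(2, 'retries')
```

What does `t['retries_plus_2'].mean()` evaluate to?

filter rows where n > 85:
    retries country    n
0         4      CA  454
1         3      US  296
2         1      CA  425
4         7      US  305
5         6      CA  178
6         5      US  259
8         8      JP  153
9         4      US  385
10        6      US  167
11        8      JP  485
drop duplicate country (keep=last):
    retries country    n
5         6      CA  178
10        6      US  167
11        8      JP  485
add column retries_plus_2 = t['retries'] + 2:
    retries country    n  retries_plus_2
5         6      CA  178               8
10        6      US  167               8
11        8      JP  485              10
take 2 rows with smallest retries:
    retries country    n  retries_plus_2
5         6      CA  178               8
10        6      US  167               8
mean of column 'retries_plus_2' → 8.0

8.0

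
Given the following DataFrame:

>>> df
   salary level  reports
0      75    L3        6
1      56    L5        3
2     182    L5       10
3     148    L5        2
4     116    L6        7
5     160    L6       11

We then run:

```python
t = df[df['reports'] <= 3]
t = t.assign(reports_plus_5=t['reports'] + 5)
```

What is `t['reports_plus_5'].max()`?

filter rows where reports <= 3:
   salary level  reports
1      56    L5        3
3     148    L5        2
add column reports_plus_5 = t['reports'] + 5:
   salary level  reports  reports_plus_5
1      56    L5        3               8
3     148    L5        2               7
max of column 'reports_plus_5' → 8

8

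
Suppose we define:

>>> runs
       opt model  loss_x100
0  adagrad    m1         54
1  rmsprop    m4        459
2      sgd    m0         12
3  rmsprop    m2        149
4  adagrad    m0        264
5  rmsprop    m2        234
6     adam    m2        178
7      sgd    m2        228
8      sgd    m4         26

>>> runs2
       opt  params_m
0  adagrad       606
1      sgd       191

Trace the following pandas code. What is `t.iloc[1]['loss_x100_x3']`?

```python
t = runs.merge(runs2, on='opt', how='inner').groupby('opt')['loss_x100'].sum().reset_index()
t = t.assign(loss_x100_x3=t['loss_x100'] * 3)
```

merge on 'opt' (how='inner') → 5 rows:
       opt model  loss_x100  params_m
0  adagrad    m1         54       606
1      sgd    m0         12       191
2  adagrad    m0        264       606
3      sgd    m2        228       191
4      sgd    m4         26       191
group by opt, sum of loss_x100:
opt
adagrad    318
sgd        266
Name: loss_x100, dtype: int64
reset_index():
       opt  loss_x100
0  adagrad        318
1      sgd        266
add column loss_x100_x3 = t['loss_x100'] * 3:
       opt  loss_x100  loss_x100_x3
0  adagrad        318           954
1      sgd        266           798
Then the value at position 1, column 'loss_x100_x3': 798

798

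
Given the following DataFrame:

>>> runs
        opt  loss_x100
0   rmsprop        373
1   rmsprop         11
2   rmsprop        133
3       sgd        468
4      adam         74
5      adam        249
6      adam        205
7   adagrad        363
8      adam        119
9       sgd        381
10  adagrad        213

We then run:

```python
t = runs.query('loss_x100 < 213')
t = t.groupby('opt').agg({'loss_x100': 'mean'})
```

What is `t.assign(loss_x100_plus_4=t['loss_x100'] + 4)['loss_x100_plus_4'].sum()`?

filter rows where loss_x100 < 213:
       opt  loss_x100
1  rmsprop         11
2  rmsprop        133
4     adam         74
6     adam        205
8     adam        119
group by opt, mean of loss_x100:
          loss_x100
opt                
adam     132.666667
rmsprop   72.000000
add column loss_x100_plus_4 = t['loss_x100'] + 4:
          loss_x100  loss_x100_plus_4
opt                                  
adam     132.666667        136.666667
rmsprop   72.000000         76.000000

212.666666667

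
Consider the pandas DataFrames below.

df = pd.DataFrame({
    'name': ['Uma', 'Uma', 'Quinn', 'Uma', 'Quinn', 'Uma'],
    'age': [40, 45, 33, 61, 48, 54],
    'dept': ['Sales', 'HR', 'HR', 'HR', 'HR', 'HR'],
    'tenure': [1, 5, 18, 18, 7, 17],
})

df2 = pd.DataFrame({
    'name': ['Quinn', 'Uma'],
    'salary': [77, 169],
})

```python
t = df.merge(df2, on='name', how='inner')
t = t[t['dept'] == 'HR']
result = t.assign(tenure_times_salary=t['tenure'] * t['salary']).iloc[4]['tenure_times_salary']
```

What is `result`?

merge on 'name' (how='inner') → 6 rows:
    name  age   dept  tenure  salary
0    Uma   40  Sales       1     169
1    Uma   45     HR       5     169
2  Quinn   33     HR      18      77
3    Uma   61     HR      18     169
4  Quinn   48     HR       7      77
5    Uma   54     HR      17     169
filter rows where dept == 'HR':
    name  age dept  tenure  salary
1    Uma   45   HR       5     169
2  Quinn   33   HR      18      77
3    Uma   61   HR      18     169
4  Quinn   48   HR       7      77
5    Uma   54   HR      17     169
add column tenure_times_salary = t['tenure'] * t['salary']:
    name  age dept  tenure  salary  tenure_times_salary
1    Uma   45   HR       5     169                  845
2  Quinn   33   HR      18      77                 1386
3    Uma   61   HR      18     169                 3042
4  Quinn   48   HR       7      77                  539
5    Uma   54   HR      17     169                 2873
Taking the value at position 4, column 'tenure_times_salary' gives 2873.

2873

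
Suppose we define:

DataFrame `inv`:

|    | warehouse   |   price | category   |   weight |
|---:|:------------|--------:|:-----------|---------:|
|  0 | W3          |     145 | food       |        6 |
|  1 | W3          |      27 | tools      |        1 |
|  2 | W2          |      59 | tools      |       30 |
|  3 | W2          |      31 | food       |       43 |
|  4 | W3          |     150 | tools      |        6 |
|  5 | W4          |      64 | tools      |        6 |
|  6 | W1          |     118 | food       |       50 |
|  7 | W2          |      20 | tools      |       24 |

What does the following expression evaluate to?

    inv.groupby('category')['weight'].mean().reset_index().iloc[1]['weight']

13.4

group by category, mean of weight:
category
food     33.0
tools    13.4
Name: weight, dtype: float64
reset_index():
  category  weight
0     food    33.0
1    tools    13.4
Finally, value at position 1, column 'weight' = 13.4.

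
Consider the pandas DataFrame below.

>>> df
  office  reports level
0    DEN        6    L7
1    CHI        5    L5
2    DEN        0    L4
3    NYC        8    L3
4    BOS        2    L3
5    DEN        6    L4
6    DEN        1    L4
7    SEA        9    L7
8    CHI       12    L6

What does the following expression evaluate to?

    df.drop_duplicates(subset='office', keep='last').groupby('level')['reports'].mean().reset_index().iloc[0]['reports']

5.0

drop duplicate office (keep=last):
  office  reports level
3    NYC        8    L3
4    BOS        2    L3
6    DEN        1    L4
7    SEA        9    L7
8    CHI       12    L6
group by level, mean of reports:
level
L3     5.0
L4     1.0
L6    12.0
L7     9.0
Name: reports, dtype: float64
reset_index():
  level  reports
0    L3      5.0
1    L4      1.0
2    L6     12.0
3    L7      9.0
Hence 5.0.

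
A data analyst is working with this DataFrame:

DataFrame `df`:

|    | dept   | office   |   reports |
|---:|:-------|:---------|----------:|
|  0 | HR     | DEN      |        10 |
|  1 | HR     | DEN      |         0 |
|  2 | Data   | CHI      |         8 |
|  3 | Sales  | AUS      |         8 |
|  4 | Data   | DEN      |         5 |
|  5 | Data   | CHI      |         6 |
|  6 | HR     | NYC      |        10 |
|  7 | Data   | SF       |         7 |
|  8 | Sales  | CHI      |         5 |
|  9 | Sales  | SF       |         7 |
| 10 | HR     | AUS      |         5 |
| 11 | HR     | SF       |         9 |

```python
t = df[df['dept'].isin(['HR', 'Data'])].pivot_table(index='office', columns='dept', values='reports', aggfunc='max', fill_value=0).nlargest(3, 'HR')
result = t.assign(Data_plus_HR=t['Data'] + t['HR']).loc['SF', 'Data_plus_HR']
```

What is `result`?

16

filter rows where dept in ['HR', 'Data']:
    dept office  reports
0     HR    DEN       10
1     HR    DEN        0
2   Data    CHI        8
4   Data    DEN        5
5   Data    CHI        6
6     HR    NYC       10
7   Data     SF        7
10    HR    AUS        5
11    HR     SF        9
pivot: rows=office, cols=dept, max(reports):
dept    Data  HR
office          
AUS        0   5
CHI        8   0
DEN        5  10
NYC        0  10
SF         7   9
take 3 rows with largest HR:
dept    Data  HR
office          
DEN        5  10
NYC        0  10
SF         7   9
add column Data_plus_HR = t['Data'] + t['HR']:
dept    Data  HR  Data_plus_HR
office                        
DEN        5  10            15
NYC        0  10            10
SF         7   9            16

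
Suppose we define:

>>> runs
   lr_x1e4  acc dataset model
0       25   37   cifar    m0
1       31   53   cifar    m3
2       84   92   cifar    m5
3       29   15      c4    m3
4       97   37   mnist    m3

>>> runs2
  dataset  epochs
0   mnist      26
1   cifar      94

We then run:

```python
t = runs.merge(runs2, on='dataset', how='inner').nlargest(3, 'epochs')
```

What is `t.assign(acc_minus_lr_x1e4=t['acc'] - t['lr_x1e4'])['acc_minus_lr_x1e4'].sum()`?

42

merge on 'dataset' (how='inner') → 4 rows:
   lr_x1e4  acc dataset model  epochs
0       25   37   cifar    m0      94
1       31   53   cifar    m3      94
2       84   92   cifar    m5      94
3       97   37   mnist    m3      26
take 3 rows with largest epochs:
   lr_x1e4  acc dataset model  epochs
0       25   37   cifar    m0      94
1       31   53   cifar    m3      94
2       84   92   cifar    m5      94
add column acc_minus_lr_x1e4 = t['acc'] - t['lr_x1e4']:
   lr_x1e4  acc dataset model  epochs  acc_minus_lr_x1e4
0       25   37   cifar    m0      94                 12
1       31   53   cifar    m3      94                 22
2       84   92   cifar    m5      94                  8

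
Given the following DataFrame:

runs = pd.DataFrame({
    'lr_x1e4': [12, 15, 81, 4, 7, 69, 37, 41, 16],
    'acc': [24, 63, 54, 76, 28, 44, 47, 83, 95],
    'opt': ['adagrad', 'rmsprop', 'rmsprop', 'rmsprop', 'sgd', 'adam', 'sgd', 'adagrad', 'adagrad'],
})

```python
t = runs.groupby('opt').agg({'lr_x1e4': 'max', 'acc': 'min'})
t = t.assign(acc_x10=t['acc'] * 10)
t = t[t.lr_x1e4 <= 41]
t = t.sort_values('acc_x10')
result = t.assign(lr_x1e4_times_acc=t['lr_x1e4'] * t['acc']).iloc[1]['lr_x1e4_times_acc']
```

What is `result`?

1036

group by opt: max(lr_x1e4), min(acc):
         lr_x1e4  acc
opt                  
adagrad       41   24
adam          69   44
rmsprop       81   54
sgd           37   28
add column acc_x10 = t['acc'] * 10:
         lr_x1e4  acc  acc_x10
opt                           
adagrad       41   24      240
adam          69   44      440
rmsprop       81   54      540
sgd           37   28      280
filter rows where lr_x1e4 <= 41:
         lr_x1e4  acc  acc_x10
opt                           
adagrad       41   24      240
sgd           37   28      280
sort by acc_x10:
         lr_x1e4  acc  acc_x10
opt                           
adagrad       41   24      240
sgd           37   28      280
add column lr_x1e4_times_acc = t['lr_x1e4'] * t['acc']:
         lr_x1e4  acc  acc_x10  lr_x1e4_times_acc
opt                                              
adagrad       41   24      240                984
sgd           37   28      280               1036
Then the value at position 1, column 'lr_x1e4_times_acc': 1036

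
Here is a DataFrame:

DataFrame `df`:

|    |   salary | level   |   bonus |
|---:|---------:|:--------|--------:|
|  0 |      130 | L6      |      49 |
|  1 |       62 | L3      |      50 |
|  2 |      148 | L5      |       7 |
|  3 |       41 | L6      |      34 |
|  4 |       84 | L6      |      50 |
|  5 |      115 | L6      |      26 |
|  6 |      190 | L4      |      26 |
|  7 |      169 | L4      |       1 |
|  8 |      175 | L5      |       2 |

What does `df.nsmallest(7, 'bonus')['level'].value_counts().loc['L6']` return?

3

take 7 rows with smallest bonus:
   salary level  bonus
7     169    L4      1
8     175    L5      2
2     148    L5      7
5     115    L6     26
6     190    L4     26
3      41    L6     34
0     130    L6     49
value_counts of level:
level
L6    3
L4    2
L5    2
Name: count, dtype: int64
Finally, value at index 'L6' = 3.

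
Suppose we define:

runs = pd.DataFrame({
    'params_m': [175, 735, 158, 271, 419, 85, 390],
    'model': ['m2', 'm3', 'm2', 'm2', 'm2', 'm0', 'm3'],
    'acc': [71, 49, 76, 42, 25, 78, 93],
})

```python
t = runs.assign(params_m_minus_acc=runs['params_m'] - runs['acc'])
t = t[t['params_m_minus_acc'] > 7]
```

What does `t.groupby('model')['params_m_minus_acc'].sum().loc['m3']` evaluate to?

add column params_m_minus_acc = runs['params_m'] - runs['acc']:
   params_m model  acc  params_m_minus_acc
0       175    m2   71                 104
1       735    m3   49                 686
2       158    m2   76                  82
3       271    m2   42                 229
4       419    m2   25                 394
5        85    m0   78                   7
6       390    m3   93                 297
filter rows where params_m_minus_acc > 7:
   params_m model  acc  params_m_minus_acc
0       175    m2   71                 104
1       735    m3   49                 686
2       158    m2   76                  82
3       271    m2   42                 229
4       419    m2   25                 394
6       390    m3   93                 297
group by model, sum of params_m_minus_acc:
model
m2    809
m3    983
Name: params_m_minus_acc, dtype: int64
Finally, value at index 'm3' = 983.

983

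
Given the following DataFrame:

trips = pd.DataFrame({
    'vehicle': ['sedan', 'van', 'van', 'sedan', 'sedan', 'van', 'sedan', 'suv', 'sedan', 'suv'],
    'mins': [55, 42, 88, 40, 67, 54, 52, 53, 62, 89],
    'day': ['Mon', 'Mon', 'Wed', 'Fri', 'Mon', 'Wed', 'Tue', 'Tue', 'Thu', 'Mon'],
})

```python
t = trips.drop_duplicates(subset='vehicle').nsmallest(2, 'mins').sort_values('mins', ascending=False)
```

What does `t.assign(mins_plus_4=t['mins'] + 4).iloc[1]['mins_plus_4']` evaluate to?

46

drop duplicate vehicle (keep=first):
  vehicle  mins  day
0   sedan    55  Mon
1     van    42  Mon
7     suv    53  Tue
take 2 rows with smallest mins:
  vehicle  mins  day
1     van    42  Mon
7     suv    53  Tue
sort by mins descending:
  vehicle  mins  day
7     suv    53  Tue
1     van    42  Mon
add column mins_plus_4 = t['mins'] + 4:
  vehicle  mins  day  mins_plus_4
7     suv    53  Tue           57
1     van    42  Mon           46
So iloc[1]['mins_plus_4'] = 46.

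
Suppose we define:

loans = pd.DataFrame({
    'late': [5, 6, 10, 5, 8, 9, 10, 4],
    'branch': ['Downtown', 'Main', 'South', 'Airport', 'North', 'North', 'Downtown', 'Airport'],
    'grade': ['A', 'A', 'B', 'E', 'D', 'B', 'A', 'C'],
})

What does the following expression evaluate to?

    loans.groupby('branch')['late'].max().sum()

group by branch, max of late:
branch
Airport      5
Downtown    10
Main         6
North        9
South       10
Name: late, dtype: int64
sum of the resulting series → 40

40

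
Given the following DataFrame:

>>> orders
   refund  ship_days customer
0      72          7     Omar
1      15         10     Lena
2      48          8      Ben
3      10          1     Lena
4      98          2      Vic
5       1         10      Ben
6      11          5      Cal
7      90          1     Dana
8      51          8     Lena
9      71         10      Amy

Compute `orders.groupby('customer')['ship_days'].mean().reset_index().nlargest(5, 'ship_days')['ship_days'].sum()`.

37.3333333333

group by customer, mean of ship_days:
customer
Amy     10.000000
Ben      9.000000
Cal      5.000000
Dana     1.000000
Lena     6.333333
Omar     7.000000
Vic      2.000000
Name: ship_days, dtype: float64
reset_index():
  customer  ship_days
0      Amy  10.000000
1      Ben   9.000000
2      Cal   5.000000
3     Dana   1.000000
4     Lena   6.333333
5     Omar   7.000000
6      Vic   2.000000
take 5 rows with largest ship_days:
  customer  ship_days
0      Amy  10.000000
1      Ben   9.000000
5     Omar   7.000000
4     Lena   6.333333
2      Cal   5.000000
Finally, sum of column 'ship_days' = 37.3333333333.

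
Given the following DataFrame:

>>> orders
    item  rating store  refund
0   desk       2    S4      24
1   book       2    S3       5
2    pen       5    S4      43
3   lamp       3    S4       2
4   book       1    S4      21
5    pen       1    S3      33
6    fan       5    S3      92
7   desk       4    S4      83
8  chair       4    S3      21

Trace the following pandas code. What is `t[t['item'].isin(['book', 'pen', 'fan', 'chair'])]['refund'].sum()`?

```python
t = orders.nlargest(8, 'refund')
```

215

take 8 rows with largest refund:
    item  rating store  refund
6    fan       5    S3      92
7   desk       4    S4      83
2    pen       5    S4      43
5    pen       1    S3      33
0   desk       2    S4      24
4   book       1    S4      21
8  chair       4    S3      21
1   book       2    S3       5
filter rows where item in ['book', 'pen', 'fan', 'chair']:
    item  rating store  refund
6    fan       5    S3      92
2    pen       5    S4      43
5    pen       1    S3      33
4   book       1    S4      21
8  chair       4    S3      21
1   book       2    S3       5
Reading off the sum of column 'refund', we get 215.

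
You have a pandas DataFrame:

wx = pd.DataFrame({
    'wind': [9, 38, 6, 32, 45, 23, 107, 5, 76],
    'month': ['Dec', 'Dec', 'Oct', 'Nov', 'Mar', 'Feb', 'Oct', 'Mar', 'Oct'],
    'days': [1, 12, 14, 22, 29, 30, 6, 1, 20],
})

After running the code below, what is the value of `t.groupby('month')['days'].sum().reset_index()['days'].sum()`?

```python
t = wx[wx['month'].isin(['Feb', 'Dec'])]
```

43

filter rows where month in ['Feb', 'Dec']:
   wind month  days
0     9   Dec     1
1    38   Dec    12
5    23   Feb    30
group by month, sum of days:
month
Dec    13
Feb    30
Name: days, dtype: int64
reset_index():
  month  days
0   Dec    13
1   Feb    30
So sum() = 43.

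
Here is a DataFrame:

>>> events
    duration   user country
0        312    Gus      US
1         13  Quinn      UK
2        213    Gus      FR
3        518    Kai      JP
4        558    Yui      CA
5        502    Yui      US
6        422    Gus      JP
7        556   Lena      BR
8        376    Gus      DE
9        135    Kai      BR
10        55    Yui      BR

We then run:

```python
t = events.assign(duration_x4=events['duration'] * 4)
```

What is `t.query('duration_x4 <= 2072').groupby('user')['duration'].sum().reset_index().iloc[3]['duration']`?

add column duration_x4 = events['duration'] * 4:
    duration   user country  duration_x4
0        312    Gus      US         1248
1         13  Quinn      UK           52
2        213    Gus      FR          852
3        518    Kai      JP         2072
4        558    Yui      CA         2232
5        502    Yui      US         2008
6        422    Gus      JP         1688
7        556   Lena      BR         2224
8        376    Gus      DE         1504
9        135    Kai      BR          540
10        55    Yui      BR          220
filter rows where duration_x4 <= 2072:
    duration   user country  duration_x4
0        312    Gus      US         1248
1         13  Quinn      UK           52
2        213    Gus      FR          852
3        518    Kai      JP         2072
5        502    Yui      US         2008
6        422    Gus      JP         1688
8        376    Gus      DE         1504
9        135    Kai      BR          540
10        55    Yui      BR          220
group by user, sum of duration:
user
Gus      1323
Kai       653
Quinn      13
Yui       557
Name: duration, dtype: int64
reset_index():
    user  duration
0    Gus      1323
1    Kai       653
2  Quinn        13
3    Yui       557
Reading off the value at position 3, column 'duration', we get 557.

557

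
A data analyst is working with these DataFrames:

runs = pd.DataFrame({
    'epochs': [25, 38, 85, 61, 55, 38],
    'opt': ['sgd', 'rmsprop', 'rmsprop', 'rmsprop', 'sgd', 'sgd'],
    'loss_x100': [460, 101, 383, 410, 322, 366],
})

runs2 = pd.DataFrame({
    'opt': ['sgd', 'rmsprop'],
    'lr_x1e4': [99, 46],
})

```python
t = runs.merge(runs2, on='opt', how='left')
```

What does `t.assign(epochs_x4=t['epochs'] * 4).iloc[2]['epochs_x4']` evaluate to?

340

merge on 'opt' (how='left') → 6 rows:
   epochs      opt  loss_x100  lr_x1e4
0      25      sgd        460       99
1      38  rmsprop        101       46
2      85  rmsprop        383       46
3      61  rmsprop        410       46
4      55      sgd        322       99
5      38      sgd        366       99
add column epochs_x4 = t['epochs'] * 4:
   epochs      opt  loss_x100  lr_x1e4  epochs_x4
0      25      sgd        460       99        100
1      38  rmsprop        101       46        152
2      85  rmsprop        383       46        340
3      61  rmsprop        410       46        244
4      55      sgd        322       99        220
5      38      sgd        366       99        152
Reading off the value at position 2, column 'epochs_x4', we get 340.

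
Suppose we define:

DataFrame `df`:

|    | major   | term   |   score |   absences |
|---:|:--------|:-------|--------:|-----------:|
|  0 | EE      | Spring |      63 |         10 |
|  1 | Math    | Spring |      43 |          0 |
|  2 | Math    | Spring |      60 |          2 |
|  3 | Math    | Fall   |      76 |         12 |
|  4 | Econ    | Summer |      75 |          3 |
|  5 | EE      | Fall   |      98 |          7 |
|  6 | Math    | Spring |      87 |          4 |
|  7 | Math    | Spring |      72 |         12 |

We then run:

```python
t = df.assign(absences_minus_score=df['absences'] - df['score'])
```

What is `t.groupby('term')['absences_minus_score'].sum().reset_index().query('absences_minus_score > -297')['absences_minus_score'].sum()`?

-227

add column absences_minus_score = df['absences'] - df['score']:
  major    term  score  absences  absences_minus_score
0    EE  Spring     63        10                   -53
1  Math  Spring     43         0                   -43
2  Math  Spring     60         2                   -58
3  Math    Fall     76        12                   -64
4  Econ  Summer     75         3                   -72
5    EE    Fall     98         7                   -91
6  Math  Spring     87         4                   -83
7  Math  Spring     72        12                   -60
group by term, sum of absences_minus_score:
term
Fall     -155
Spring   -297
Summer    -72
Name: absences_minus_score, dtype: int64
reset_index():
     term  absences_minus_score
0    Fall                  -155
1  Spring                  -297
2  Summer                   -72
filter rows where absences_minus_score > -297:
     term  absences_minus_score
0    Fall                  -155
2  Summer                   -72
Hence -227.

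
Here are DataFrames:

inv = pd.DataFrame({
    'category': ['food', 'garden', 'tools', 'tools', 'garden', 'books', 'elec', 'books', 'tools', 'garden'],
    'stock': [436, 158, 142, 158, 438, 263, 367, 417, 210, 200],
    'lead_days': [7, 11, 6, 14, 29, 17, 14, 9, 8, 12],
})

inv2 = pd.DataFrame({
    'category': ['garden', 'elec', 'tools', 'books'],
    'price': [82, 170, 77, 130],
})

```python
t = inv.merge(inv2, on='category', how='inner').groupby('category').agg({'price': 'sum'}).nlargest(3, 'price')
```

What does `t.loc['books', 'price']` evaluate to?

260

merge on 'category' (how='inner') → 9 rows:
  category  stock  lead_days  price
0   garden    158         11     82
1    tools    142          6     77
2    tools    158         14     77
3   garden    438         29     82
4    books    263         17    130
5     elec    367         14    170
6    books    417          9    130
7    tools    210          8     77
8   garden    200         12     82
group by category, sum of price:
          price
category       
books       260
elec        170
garden      246
tools       231
take 3 rows with largest price:
          price
category       
books       260
garden      246
tools       231
Reading off the value at row 'books', column 'price', we get 260.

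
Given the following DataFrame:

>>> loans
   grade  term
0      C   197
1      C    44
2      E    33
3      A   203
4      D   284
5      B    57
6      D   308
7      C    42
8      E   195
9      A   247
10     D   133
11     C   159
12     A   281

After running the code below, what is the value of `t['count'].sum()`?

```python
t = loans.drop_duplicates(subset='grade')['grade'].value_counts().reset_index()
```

drop duplicate grade (keep=first):
  grade  term
0     C   197
2     E    33
3     A   203
4     D   284
5     B    57
value_counts of grade:
grade
C    1
E    1
A    1
D    1
B    1
Name: count, dtype: int64
reset_index():
  grade  count
0     C      1
1     E      1
2     A      1
3     D      1
4     B      1
So sum() = 5.

5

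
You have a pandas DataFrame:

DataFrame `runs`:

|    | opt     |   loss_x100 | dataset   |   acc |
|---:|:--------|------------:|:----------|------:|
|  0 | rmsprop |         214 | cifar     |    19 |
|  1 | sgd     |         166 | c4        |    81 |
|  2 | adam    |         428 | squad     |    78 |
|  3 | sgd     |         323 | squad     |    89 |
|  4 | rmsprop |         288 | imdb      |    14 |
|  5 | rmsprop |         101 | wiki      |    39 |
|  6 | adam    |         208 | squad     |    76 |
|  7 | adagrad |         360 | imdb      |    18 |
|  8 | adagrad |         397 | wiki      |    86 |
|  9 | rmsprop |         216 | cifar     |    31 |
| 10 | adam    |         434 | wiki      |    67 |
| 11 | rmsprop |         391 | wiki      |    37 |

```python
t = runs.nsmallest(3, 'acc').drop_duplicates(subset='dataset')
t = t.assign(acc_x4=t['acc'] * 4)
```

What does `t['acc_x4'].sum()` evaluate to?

132

take 3 rows with smallest acc:
       opt  loss_x100 dataset  acc
4  rmsprop        288    imdb   14
7  adagrad        360    imdb   18
0  rmsprop        214   cifar   19
drop duplicate dataset (keep=first):
       opt  loss_x100 dataset  acc
4  rmsprop        288    imdb   14
0  rmsprop        214   cifar   19
add column acc_x4 = t['acc'] * 4:
       opt  loss_x100 dataset  acc  acc_x4
4  rmsprop        288    imdb   14      56
0  rmsprop        214   cifar   19      76
Taking the sum of column 'acc_x4' gives 132.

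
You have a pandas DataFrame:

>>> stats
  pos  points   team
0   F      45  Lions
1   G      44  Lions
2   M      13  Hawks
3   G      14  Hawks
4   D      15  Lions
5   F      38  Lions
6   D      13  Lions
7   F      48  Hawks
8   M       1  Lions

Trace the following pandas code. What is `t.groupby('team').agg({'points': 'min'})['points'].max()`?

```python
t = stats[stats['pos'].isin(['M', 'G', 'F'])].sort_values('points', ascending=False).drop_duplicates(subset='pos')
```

filter rows where pos in ['M', 'G', 'F']:
  pos  points   team
0   F      45  Lions
1   G      44  Lions
2   M      13  Hawks
3   G      14  Hawks
5   F      38  Lions
7   F      48  Hawks
8   M       1  Lions
sort by points descending:
  pos  points   team
7   F      48  Hawks
0   F      45  Lions
1   G      44  Lions
5   F      38  Lions
3   G      14  Hawks
2   M      13  Hawks
8   M       1  Lions
drop duplicate pos (keep=first):
  pos  points   team
7   F      48  Hawks
1   G      44  Lions
2   M      13  Hawks
group by team, min of points:
       points
team         
Hawks      13
Lions      44
Hence 44.

44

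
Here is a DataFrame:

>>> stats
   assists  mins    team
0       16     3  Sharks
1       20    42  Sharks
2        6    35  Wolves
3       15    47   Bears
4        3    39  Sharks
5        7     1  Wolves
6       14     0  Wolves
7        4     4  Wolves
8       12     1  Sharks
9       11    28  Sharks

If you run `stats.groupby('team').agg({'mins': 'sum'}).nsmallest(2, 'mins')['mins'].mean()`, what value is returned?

group by team, sum of mins:
        mins
team        
Bears     47
Sharks   113
Wolves    40
take 2 rows with smallest mins:
        mins
team        
Wolves    40
Bears     47

43.5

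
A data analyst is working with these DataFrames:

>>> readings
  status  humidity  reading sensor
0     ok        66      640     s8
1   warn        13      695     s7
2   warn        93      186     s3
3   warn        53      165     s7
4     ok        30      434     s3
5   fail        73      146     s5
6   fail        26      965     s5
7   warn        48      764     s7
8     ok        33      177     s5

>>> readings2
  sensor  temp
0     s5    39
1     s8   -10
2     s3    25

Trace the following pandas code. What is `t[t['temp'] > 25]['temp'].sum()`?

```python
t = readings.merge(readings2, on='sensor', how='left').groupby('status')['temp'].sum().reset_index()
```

132.0

merge on 'sensor' (how='left') → 9 rows:
  status  humidity  reading sensor  temp
0     ok        66      640     s8 -10.0
1   warn        13      695     s7   NaN
2   warn        93      186     s3  25.0
3   warn        53      165     s7   NaN
4     ok        30      434     s3  25.0
5   fail        73      146     s5  39.0
6   fail        26      965     s5  39.0
7   warn        48      764     s7   NaN
8     ok        33      177     s5  39.0
group by status, sum of temp:
status
fail    78.0
ok      54.0
warn    25.0
Name: temp, dtype: float64
reset_index():
  status  temp
0   fail  78.0
1     ok  54.0
2   warn  25.0
filter rows where temp > 25:
  status  temp
0   fail  78.0
1     ok  54.0
Taking the sum of column 'temp' gives 132.0.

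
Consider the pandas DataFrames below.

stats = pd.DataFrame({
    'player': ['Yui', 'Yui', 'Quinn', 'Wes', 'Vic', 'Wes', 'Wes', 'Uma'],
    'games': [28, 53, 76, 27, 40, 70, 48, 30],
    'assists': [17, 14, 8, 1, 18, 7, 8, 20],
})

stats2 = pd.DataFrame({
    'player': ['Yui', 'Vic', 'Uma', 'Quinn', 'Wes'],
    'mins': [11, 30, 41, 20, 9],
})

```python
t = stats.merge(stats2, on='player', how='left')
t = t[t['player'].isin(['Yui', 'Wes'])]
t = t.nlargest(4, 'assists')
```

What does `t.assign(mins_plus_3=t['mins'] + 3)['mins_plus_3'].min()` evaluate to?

12

merge on 'player' (how='left') → 8 rows:
  player  games  assists  mins
0    Yui     28       17    11
1    Yui     53       14    11
2  Quinn     76        8    20
3    Wes     27        1     9
4    Vic     40       18    30
5    Wes     70        7     9
6    Wes     48        8     9
7    Uma     30       20    41
filter rows where player in ['Yui', 'Wes']:
  player  games  assists  mins
0    Yui     28       17    11
1    Yui     53       14    11
3    Wes     27        1     9
5    Wes     70        7     9
6    Wes     48        8     9
take 4 rows with largest assists:
  player  games  assists  mins
0    Yui     28       17    11
1    Yui     53       14    11
6    Wes     48        8     9
5    Wes     70        7     9
add column mins_plus_3 = t['mins'] + 3:
  player  games  assists  mins  mins_plus_3
0    Yui     28       17    11           14
1    Yui     53       14    11           14
6    Wes     48        8     9           12
5    Wes     70        7     9           12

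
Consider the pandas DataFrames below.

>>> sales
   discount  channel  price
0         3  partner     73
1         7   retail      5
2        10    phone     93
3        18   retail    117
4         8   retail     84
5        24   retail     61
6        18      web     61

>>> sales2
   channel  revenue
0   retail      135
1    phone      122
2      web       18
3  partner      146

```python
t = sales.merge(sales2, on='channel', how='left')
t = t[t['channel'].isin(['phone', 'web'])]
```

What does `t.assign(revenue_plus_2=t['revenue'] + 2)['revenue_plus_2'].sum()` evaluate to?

merge on 'channel' (how='left') → 7 rows:
   discount  channel  price  revenue
0         3  partner     73      146
1         7   retail      5      135
2        10    phone     93      122
3        18   retail    117      135
4         8   retail     84      135
5        24   retail     61      135
6        18      web     61       18
filter rows where channel in ['phone', 'web']:
   discount channel  price  revenue
2        10   phone     93      122
6        18     web     61       18
add column revenue_plus_2 = t['revenue'] + 2:
   discount channel  price  revenue  revenue_plus_2
2        10   phone     93      122             124
6        18     web     61       18              20
Then the sum of column 'revenue_plus_2': 144

144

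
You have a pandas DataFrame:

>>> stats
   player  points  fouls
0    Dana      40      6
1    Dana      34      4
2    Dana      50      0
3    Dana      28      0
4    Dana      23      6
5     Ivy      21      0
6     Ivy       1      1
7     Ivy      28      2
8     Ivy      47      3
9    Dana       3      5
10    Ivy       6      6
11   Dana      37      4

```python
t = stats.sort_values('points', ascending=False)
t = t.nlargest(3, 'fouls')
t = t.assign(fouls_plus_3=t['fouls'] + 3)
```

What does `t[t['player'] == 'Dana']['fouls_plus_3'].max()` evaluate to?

sort by points descending:
   player  points  fouls
2    Dana      50      0
8     Ivy      47      3
0    Dana      40      6
11   Dana      37      4
1    Dana      34      4
3    Dana      28      0
7     Ivy      28      2
4    Dana      23      6
5     Ivy      21      0
10    Ivy       6      6
9    Dana       3      5
6     Ivy       1      1
take 3 rows with largest fouls:
   player  points  fouls
0    Dana      40      6
4    Dana      23      6
10    Ivy       6      6
add column fouls_plus_3 = t['fouls'] + 3:
   player  points  fouls  fouls_plus_3
0    Dana      40      6             9
4    Dana      23      6             9
10    Ivy       6      6             9
filter rows where player == 'Dana':
  player  points  fouls  fouls_plus_3
0   Dana      40      6             9
4   Dana      23      6             9
Finally, max of column 'fouls_plus_3' = 9.

9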